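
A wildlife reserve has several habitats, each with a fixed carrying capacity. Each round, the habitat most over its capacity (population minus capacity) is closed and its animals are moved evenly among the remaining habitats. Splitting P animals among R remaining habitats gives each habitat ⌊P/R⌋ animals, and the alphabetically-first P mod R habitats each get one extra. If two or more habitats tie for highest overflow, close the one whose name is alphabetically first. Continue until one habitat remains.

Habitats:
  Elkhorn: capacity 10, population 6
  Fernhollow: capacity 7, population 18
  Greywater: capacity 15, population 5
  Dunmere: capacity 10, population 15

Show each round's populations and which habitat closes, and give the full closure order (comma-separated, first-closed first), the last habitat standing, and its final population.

Round 1: Dunmere=15 Elkhorn=6 Fernhollow=18 Greywater=5 → close Fernhollow (overflow 11)
  18÷3 = 6 each, +1 to first 0
Round 2: Dunmere=21 Elkhorn=12 Greywater=11 → close Dunmere (overflow 11)
  21÷2 = 10 each, +1 to first 1
Round 3: Elkhorn=23 Greywater=21 → close Elkhorn (overflow 13)
  23÷1 = 23 each, +1 to first 0

Closure order: Fernhollow, Dunmere, Elkhorn
Last habitat: Greywater with 44 animals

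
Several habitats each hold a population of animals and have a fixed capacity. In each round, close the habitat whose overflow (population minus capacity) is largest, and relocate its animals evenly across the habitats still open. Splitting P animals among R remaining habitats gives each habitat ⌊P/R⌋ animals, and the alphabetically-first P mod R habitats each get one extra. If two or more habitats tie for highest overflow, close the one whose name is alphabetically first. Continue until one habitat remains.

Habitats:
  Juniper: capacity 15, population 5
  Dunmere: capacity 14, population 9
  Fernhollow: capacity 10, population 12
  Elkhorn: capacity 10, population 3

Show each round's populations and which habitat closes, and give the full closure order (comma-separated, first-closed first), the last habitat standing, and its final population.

Closure order: Fernhollow, Dunmere, Elkhorn
Last habitat: Juniper with 29 animals

Round 1: Dunmere=9 Elkhorn=3 Fernhollow=12 Juniper=5 → close Fernhollow (overflow 2)
  12÷3 = 4 each, +1 to first 0
Round 2: Dunmere=13 Elkhorn=7 Juniper=9 → close Dunmere (overflow -1)
  13÷2 = 6 each, +1 to first 1
Round 3: Elkhorn=14 Juniper=15 → close Elkhorn (overflow 4)
  14÷1 = 14 each, +1 to first 0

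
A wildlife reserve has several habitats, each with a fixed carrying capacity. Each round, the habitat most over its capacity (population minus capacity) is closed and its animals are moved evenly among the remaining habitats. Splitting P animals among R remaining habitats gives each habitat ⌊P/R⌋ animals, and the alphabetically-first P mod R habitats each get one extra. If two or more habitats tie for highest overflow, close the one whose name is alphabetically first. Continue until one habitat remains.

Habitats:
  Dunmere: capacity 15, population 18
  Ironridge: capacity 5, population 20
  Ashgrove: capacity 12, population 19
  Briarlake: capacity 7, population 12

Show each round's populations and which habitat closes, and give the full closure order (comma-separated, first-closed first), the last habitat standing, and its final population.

Closure order: Ironridge, Ashgrove, Briarlake
Last habitat: Dunmere with 69 animals

Round 1: Ashgrove=19 Briarlake=12 Dunmere=18 Ironridge=20 → close Ironridge (overflow 15)
  20÷3 = 6 each, +1 to first 2
Round 2: Ashgrove=26 Briarlake=19 Dunmere=24 → close Ashgrove (overflow 14)
  26÷2 = 13 each, +1 to first 0
Round 3: Briarlake=32 Dunmere=37 → close Briarlake (overflow 25)
  32÷1 = 32 each, +1 to first 0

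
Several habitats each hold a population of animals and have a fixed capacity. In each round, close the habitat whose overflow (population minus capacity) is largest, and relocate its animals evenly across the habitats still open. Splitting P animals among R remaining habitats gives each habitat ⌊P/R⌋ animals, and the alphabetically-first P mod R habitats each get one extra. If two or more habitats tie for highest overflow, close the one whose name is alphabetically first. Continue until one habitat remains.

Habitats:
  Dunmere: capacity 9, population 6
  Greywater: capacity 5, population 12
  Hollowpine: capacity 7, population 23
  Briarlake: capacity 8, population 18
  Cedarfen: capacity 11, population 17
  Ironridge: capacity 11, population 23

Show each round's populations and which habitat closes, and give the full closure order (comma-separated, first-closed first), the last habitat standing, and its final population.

Round 1: Briarlake=18 Cedarfen=17 Dunmere=6 Greywater=12 Hollowpine=23 Ironridge=23 → close Hollowpine (overflow 16)
  23÷5 = 4 each, +1 to first 3
Round 2: Briarlake=23 Cedarfen=22 Dunmere=11 Greywater=16 Ironridge=27 → close Ironridge (overflow 16)
  27÷4 = 6 each, +1 to first 3
Round 3: Briarlake=30 Cedarfen=29 Dunmere=18 Greywater=22 → close Briarlake (overflow 22)
  30÷3 = 10 each, +1 to first 0
Round 4: Cedarfen=39 Dunmere=28 Greywater=32 → close Cedarfen (overflow 28)
  39÷2 = 19 each, +1 to first 1
Round 5: Dunmere=48 Greywater=51 → close Greywater (overflow 46)
  51÷1 = 51 each, +1 to first 0

Closure order: Hollowpine, Ironridge, Briarlake, Cedarfen, Greywater
Last habitat: Dunmere with 99 animals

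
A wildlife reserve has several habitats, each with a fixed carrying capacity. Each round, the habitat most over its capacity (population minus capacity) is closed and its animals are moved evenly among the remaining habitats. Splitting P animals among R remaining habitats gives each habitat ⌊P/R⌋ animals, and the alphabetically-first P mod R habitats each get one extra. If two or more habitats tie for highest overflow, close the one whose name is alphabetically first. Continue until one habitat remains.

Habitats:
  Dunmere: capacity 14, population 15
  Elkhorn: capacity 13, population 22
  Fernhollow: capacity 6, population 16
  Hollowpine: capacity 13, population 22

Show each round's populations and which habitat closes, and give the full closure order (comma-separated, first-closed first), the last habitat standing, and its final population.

Closure order: Fernhollow, Elkhorn, Hollowpine
Last habitat: Dunmere with 75 animals

Round 1: Dunmere=15 Elkhorn=22 Fernhollow=16 Hollowpine=22 → close Fernhollow (overflow 10)
  16÷3 = 5 each, +1 to first 1
Round 2: Dunmere=21 Elkhorn=27 Hollowpine=27 → close Elkhorn (overflow 14)
  27÷2 = 13 each, +1 to first 1
Round 3: Dunmere=35 Hollowpine=40 → close Hollowpine (overflow 27)
  40÷1 = 40 each, +1 to first 0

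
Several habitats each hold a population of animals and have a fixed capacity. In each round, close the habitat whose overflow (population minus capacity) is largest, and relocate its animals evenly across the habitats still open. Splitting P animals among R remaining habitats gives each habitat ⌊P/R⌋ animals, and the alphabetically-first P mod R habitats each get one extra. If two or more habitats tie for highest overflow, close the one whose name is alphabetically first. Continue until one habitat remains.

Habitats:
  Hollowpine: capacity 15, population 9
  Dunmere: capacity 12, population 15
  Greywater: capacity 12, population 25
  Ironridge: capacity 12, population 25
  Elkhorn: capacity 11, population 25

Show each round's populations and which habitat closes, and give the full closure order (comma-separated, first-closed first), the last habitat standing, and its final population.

Round 1: Dunmere=15 Elkhorn=25 Greywater=25 Hollowpine=9 Ironridge=25 → close Elkhorn (overflow 14)
  25÷4 = 6 each, +1 to first 1
Round 2: Dunmere=22 Greywater=31 Hollowpine=15 Ironridge=31 → close Greywater (overflow 19)
  31÷3 = 10 each, +1 to first 1
Round 3: Dunmere=33 Hollowpine=25 Ironridge=41 → close Ironridge (overflow 29)
  41÷2 = 20 each, +1 to first 1
Round 4: Dunmere=54 Hollowpine=45 → close Dunmere (overflow 42)
  54÷1 = 54 each, +1 to first 0

Closure order: Elkhorn, Greywater, Ironridge, Dunmere
Last habitat: Hollowpine with 99 animals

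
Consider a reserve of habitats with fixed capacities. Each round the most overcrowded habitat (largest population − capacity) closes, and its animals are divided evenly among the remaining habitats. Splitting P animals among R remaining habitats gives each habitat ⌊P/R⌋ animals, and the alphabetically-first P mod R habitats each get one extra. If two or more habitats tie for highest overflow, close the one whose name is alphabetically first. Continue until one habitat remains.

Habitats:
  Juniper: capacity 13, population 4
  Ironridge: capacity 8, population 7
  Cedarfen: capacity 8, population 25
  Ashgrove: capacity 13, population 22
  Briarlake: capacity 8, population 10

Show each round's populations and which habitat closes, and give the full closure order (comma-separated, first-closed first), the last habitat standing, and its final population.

Closure order: Cedarfen, Ashgrove, Briarlake, Ironridge
Last habitat: Juniper with 68 animals

Round 1: Ashgrove=22 Briarlake=10 Cedarfen=25 Ironridge=7 Juniper=4 → close Cedarfen (overflow 17)
  25÷4 = 6 each, +1 to first 1
Round 2: Ashgrove=29 Briarlake=16 Ironridge=13 Juniper=10 → close Ashgrove (overflow 16)
  29÷3 = 9 each, +1 to first 2
Round 3: Briarlake=26 Ironridge=23 Juniper=19 → close Briarlake (overflow 18)
  26÷2 = 13 each, +1 to first 0
Round 4: Ironridge=36 Juniper=32 → close Ironridge (overflow 28)
  36÷1 = 36 each, +1 to first 0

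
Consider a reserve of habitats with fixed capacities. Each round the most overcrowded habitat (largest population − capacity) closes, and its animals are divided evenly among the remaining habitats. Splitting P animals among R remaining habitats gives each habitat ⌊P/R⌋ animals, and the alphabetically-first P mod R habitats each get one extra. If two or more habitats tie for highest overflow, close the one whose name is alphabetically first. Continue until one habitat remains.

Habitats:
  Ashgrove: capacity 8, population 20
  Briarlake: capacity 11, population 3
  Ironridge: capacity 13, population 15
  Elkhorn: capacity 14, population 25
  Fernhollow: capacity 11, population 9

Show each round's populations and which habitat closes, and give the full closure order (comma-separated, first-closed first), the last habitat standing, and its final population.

Closure order: Ashgrove, Elkhorn, Ironridge, Fernhollow
Last habitat: Briarlake with 72 animals

Round 1: Ashgrove=20 Briarlake=3 Elkhorn=25 Fernhollow=9 Ironridge=15 → close Ashgrove (overflow 12)
  20÷4 = 5 each, +1 to first 0
Round 2: Briarlake=8 Elkhorn=30 Fernhollow=14 Ironridge=20 → close Elkhorn (overflow 16)
  30÷3 = 10 each, +1 to first 0
Round 3: Briarlake=18 Fernhollow=24 Ironridge=30 → close Ironridge (overflow 17)
  30÷2 = 15 each, +1 to first 0
Round 4: Briarlake=33 Fernhollow=39 → close Fernhollow (overflow 28)
  39÷1 = 39 each, +1 to first 0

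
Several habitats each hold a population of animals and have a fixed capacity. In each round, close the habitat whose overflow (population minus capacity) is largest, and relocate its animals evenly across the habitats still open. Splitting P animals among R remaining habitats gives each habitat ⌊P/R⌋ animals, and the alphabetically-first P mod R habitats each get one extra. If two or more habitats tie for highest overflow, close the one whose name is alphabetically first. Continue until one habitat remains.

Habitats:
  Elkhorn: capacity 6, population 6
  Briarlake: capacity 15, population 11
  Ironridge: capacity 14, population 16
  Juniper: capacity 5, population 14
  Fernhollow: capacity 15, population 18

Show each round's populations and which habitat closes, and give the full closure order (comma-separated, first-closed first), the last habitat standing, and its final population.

Round 1: Briarlake=11 Elkhorn=6 Fernhollow=18 Ironridge=16 Juniper=14 → close Juniper (overflow 9)
  14÷4 = 3 each, +1 to first 2
Round 2: Briarlake=15 Elkhorn=10 Fernhollow=21 Ironridge=19 → close Fernhollow (overflow 6)
  21÷3 = 7 each, +1 to first 0
Round 3: Briarlake=22 Elkhorn=17 Ironridge=26 → close Ironridge (overflow 12)
  26÷2 = 13 each, +1 to first 0
Round 4: Briarlake=35 Elkhorn=30 → close Elkhorn (overflow 24)
  30÷1 = 30 each, +1 to first 0

Closure order: Juniper, Fernhollow, Ironridge, Elkhorn
Last habitat: Briarlake with 65 animals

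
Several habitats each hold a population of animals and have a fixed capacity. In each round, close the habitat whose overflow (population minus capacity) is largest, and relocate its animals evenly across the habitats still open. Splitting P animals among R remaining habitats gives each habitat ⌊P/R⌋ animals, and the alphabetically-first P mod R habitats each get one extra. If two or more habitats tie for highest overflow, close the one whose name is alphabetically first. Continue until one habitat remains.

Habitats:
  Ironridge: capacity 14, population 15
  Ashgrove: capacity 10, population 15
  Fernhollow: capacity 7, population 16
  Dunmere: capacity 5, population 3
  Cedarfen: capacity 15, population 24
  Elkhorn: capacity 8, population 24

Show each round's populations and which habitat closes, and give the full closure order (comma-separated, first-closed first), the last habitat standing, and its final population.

Closure order: Elkhorn, Cedarfen, Fernhollow, Ashgrove, Ironridge
Last habitat: Dunmere with 97 animals

Round 1: Ashgrove=15 Cedarfen=24 Dunmere=3 Elkhorn=24 Fernhollow=16 Ironridge=15 → close Elkhorn (overflow 16)
  24÷5 = 4 each, +1 to first 4
Round 2: Ashgrove=20 Cedarfen=29 Dunmere=8 Fernhollow=21 Ironridge=19 → close Cedarfen (overflow 14)
  29÷4 = 7 each, +1 to first 1
Round 3: Ashgrove=28 Dunmere=15 Fernhollow=28 Ironridge=26 → close Fernhollow (overflow 21)
  28÷3 = 9 each, +1 to first 1
Round 4: Ashgrove=38 Dunmere=24 Ironridge=35 → close Ashgrove (overflow 28)
  38÷2 = 19 each, +1 to first 0
Round 5: Dunmere=43 Ironridge=54 → close Ironridge (overflow 40)
  54÷1 = 54 each, +1 to first 0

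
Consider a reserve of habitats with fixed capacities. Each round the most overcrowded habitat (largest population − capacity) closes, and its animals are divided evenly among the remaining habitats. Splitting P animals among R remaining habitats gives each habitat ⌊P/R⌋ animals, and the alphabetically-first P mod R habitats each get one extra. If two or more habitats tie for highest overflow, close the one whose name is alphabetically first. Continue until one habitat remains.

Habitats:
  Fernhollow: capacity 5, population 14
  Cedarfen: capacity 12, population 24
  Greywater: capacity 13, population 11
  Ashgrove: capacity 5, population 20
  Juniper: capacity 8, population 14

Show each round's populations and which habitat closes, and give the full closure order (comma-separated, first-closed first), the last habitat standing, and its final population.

Closure order: Ashgrove, Cedarfen, Fernhollow, Juniper
Last habitat: Greywater with 83 animals

Round 1: Ashgrove=20 Cedarfen=24 Fernhollow=14 Greywater=11 Juniper=14 → close Ashgrove (overflow 15)
  20÷4 = 5 each, +1 to first 0
Round 2: Cedarfen=29 Fernhollow=19 Greywater=16 Juniper=19 → close Cedarfen (overflow 17)
  29÷3 = 9 each, +1 to first 2
Round 3: Fernhollow=29 Greywater=26 Juniper=28 → close Fernhollow (overflow 24)
  29÷2 = 14 each, +1 to first 1
Round 4: Greywater=41 Juniper=42 → close Juniper (overflow 34)
  42÷1 = 42 each, +1 to first 0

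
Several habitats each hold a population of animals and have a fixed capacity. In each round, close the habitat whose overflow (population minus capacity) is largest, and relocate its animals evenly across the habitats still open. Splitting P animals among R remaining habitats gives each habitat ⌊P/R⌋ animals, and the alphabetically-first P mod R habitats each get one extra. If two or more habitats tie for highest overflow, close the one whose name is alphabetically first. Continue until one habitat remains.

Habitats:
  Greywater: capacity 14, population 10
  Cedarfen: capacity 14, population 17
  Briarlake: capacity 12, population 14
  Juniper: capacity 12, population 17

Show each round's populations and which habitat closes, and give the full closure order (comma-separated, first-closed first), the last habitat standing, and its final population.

Round 1: Briarlake=14 Cedarfen=17 Greywater=10 Juniper=17 → close Juniper (overflow 5)
  17÷3 = 5 each, +1 to first 2
Round 2: Briarlake=20 Cedarfen=23 Greywater=15 → close Cedarfen (overflow 9)
  23÷2 = 11 each, +1 to first 1
Round 3: Briarlake=32 Greywater=26 → close Briarlake (overflow 20)
  32÷1 = 32 each, +1 to first 0

Closure order: Juniper, Cedarfen, Briarlake
Last habitat: Greywater with 58 animals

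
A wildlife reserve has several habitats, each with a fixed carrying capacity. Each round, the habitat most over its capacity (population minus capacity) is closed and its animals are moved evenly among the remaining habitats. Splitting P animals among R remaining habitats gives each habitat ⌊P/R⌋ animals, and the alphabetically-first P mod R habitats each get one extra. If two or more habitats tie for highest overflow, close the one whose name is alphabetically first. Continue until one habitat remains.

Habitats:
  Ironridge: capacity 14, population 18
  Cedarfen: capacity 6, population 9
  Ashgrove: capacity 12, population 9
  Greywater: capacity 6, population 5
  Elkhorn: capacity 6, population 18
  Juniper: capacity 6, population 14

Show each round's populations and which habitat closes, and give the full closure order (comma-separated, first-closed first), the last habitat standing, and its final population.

Round 1: Ashgrove=9 Cedarfen=9 Elkhorn=18 Greywater=5 Ironridge=18 Juniper=14 → close Elkhorn (overflow 12)
  18÷5 = 3 each, +1 to first 3
Round 2: Ashgrove=13 Cedarfen=13 Greywater=9 Ironridge=21 Juniper=17 → close Juniper (overflow 11)
  17÷4 = 4 each, +1 to first 1
Round 3: Ashgrove=18 Cedarfen=17 Greywater=13 Ironridge=25 → close Cedarfen (overflow 11)
  17÷3 = 5 each, +1 to first 2
Round 4: Ashgrove=24 Greywater=19 Ironridge=30 → close Ironridge (overflow 16)
  30÷2 = 15 each, +1 to first 0
Round 5: Ashgrove=39 Greywater=34 → close Greywater (overflow 28)
  34÷1 = 34 each, +1 to first 0

Closure order: Elkhorn, Juniper, Cedarfen, Ironridge, Greywater
Last habitat: Ashgrove with 73 animals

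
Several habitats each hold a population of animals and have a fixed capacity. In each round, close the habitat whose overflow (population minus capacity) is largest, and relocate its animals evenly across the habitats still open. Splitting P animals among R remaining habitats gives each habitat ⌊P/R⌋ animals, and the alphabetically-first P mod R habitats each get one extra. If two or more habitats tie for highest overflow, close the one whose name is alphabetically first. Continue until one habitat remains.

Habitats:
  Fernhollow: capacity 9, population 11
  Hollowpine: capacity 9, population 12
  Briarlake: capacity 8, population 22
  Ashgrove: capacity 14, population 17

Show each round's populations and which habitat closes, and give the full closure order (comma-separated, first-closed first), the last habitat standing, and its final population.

Closure order: Briarlake, Ashgrove, Fernhollow
Last habitat: Hollowpine with 62 animals

Round 1: Ashgrove=17 Briarlake=22 Fernhollow=11 Hollowpine=12 → close Briarlake (overflow 14)
  22÷3 = 7 each, +1 to first 1
Round 2: Ashgrove=25 Fernhollow=18 Hollowpine=19 → close Ashgrove (overflow 11)
  25÷2 = 12 each, +1 to first 1
Round 3: Fernhollow=31 Hollowpine=31 → close Fernhollow (overflow 22)
  31÷1 = 31 each, +1 to first 0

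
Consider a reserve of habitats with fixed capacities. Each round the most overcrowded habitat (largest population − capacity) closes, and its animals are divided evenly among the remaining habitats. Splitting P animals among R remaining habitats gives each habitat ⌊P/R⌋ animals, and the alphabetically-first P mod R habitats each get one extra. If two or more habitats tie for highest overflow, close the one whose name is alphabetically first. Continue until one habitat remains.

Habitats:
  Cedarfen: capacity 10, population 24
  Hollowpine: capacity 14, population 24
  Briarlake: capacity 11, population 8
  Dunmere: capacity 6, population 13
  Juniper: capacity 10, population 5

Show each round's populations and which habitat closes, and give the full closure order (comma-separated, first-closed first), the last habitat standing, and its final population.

Closure order: Cedarfen, Hollowpine, Dunmere, Briarlake
Last habitat: Juniper with 74 animals

Round 1: Briarlake=8 Cedarfen=24 Dunmere=13 Hollowpine=24 Juniper=5 → close Cedarfen (overflow 14)
  24÷4 = 6 each, +1 to first 0
Round 2: Briarlake=14 Dunmere=19 Hollowpine=30 Juniper=11 → close Hollowpine (overflow 16)
  30÷3 = 10 each, +1 to first 0
Round 3: Briarlake=24 Dunmere=29 Juniper=21 → close Dunmere (overflow 23)
  29÷2 = 14 each, +1 to first 1
Round 4: Briarlake=39 Juniper=35 → close Briarlake (overflow 28)
  39÷1 = 39 each, +1 to first 0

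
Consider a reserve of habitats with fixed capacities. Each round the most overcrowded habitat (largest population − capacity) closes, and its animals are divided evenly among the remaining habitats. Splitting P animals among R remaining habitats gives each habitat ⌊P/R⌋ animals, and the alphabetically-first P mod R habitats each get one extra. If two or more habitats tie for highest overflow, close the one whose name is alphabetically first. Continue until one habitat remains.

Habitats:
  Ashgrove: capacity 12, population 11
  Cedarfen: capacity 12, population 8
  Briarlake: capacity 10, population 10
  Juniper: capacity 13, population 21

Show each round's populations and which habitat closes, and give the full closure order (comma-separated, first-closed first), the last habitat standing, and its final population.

Round 1: Ashgrove=11 Briarlake=10 Cedarfen=8 Juniper=21 → close Juniper (overflow 8)
  21÷3 = 7 each, +1 to first 0
Round 2: Ashgrove=18 Briarlake=17 Cedarfen=15 → close Briarlake (overflow 7)
  17÷2 = 8 each, +1 to first 1
Round 3: Ashgrove=27 Cedarfen=23 → close Ashgrove (overflow 15)
  27÷1 = 27 each, +1 to first 0

Closure order: Juniper, Briarlake, Ashgrove
Last habitat: Cedarfen with 50 animals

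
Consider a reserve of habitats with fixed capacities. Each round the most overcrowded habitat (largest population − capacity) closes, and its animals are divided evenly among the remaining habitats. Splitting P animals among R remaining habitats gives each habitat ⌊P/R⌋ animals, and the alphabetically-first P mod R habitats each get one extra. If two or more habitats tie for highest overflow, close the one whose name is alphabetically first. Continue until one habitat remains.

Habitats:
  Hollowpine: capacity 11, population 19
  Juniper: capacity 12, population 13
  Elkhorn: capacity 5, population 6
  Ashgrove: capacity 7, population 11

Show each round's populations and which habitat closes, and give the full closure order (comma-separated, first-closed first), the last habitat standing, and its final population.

Round 1: Ashgrove=11 Elkhorn=6 Hollowpine=19 Juniper=13 → close Hollowpine (overflow 8)
  19÷3 = 6 each, +1 to first 1
Round 2: Ashgrove=18 Elkhorn=12 Juniper=19 → close Ashgrove (overflow 11)
  18÷2 = 9 each, +1 to first 0
Round 3: Elkhorn=21 Juniper=28 → close Elkhorn (overflow 16)
  21÷1 = 21 each, +1 to first 0

Closure order: Hollowpine, Ashgrove, Elkhorn
Last habitat: Juniper with 49 animals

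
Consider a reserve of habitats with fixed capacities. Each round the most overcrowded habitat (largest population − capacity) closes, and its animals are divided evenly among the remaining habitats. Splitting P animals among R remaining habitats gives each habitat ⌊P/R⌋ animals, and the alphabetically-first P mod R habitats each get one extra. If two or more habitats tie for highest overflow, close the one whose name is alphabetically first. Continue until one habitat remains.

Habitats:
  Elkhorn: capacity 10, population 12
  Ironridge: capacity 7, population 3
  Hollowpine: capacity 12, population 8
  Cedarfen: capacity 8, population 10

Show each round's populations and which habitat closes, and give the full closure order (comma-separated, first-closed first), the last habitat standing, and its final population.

Closure order: Cedarfen, Elkhorn, Hollowpine
Last habitat: Ironridge with 33 animals

Round 1: Cedarfen=10 Elkhorn=12 Hollowpine=8 Ironridge=3 → close Cedarfen (overflow 2)
  10÷3 = 3 each, +1 to first 1
Round 2: Elkhorn=16 Hollowpine=11 Ironridge=6 → close Elkhorn (overflow 6)
  16÷2 = 8 each, +1 to first 0
Round 3: Hollowpine=19 Ironridge=14 → close Hollowpine (overflow 7)
  19÷1 = 19 each, +1 to first 0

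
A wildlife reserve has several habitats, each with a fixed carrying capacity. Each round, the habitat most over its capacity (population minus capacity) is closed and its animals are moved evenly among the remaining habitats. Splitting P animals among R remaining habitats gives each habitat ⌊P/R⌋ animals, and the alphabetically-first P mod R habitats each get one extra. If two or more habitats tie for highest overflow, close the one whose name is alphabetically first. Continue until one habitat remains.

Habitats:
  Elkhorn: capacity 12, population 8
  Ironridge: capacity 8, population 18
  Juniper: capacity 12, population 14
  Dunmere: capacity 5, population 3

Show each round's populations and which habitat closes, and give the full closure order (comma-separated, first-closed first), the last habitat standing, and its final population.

Closure order: Ironridge, Juniper, Dunmere
Last habitat: Elkhorn with 43 animals

Round 1: Dunmere=3 Elkhorn=8 Ironridge=18 Juniper=14 → close Ironridge (overflow 10)
  18÷3 = 6 each, +1 to first 0
Round 2: Dunmere=9 Elkhorn=14 Juniper=20 → close Juniper (overflow 8)
  20÷2 = 10 each, +1 to first 0
Round 3: Dunmere=19 Elkhorn=24 → close Dunmere (overflow 14)
  19÷1 = 19 each, +1 to first 0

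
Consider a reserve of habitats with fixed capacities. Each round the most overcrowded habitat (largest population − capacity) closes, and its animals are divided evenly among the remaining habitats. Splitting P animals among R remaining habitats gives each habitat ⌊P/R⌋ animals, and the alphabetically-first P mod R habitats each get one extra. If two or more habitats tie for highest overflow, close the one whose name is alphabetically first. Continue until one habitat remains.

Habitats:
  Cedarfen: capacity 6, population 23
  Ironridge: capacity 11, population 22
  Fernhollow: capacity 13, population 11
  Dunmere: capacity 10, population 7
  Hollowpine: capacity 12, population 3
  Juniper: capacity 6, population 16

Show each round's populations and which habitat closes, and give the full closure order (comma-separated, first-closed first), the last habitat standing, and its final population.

Closure order: Cedarfen, Ironridge, Juniper, Fernhollow, Dunmere
Last habitat: Hollowpine with 82 animals

Round 1: Cedarfen=23 Dunmere=7 Fernhollow=11 Hollowpine=3 Ironridge=22 Juniper=16 → close Cedarfen (overflow 17)
  23÷5 = 4 each, +1 to first 3
Round 2: Dunmere=12 Fernhollow=16 Hollowpine=8 Ironridge=26 Juniper=20 → close Ironridge (overflow 15)
  26÷4 = 6 each, +1 to first 2
Round 3: Dunmere=19 Fernhollow=23 Hollowpine=14 Juniper=26 → close Juniper (overflow 20)
  26÷3 = 8 each, +1 to first 2
Round 4: Dunmere=28 Fernhollow=32 Hollowpine=22 → close Fernhollow (overflow 19)
  32÷2 = 16 each, +1 to first 0
Round 5: Dunmere=44 Hollowpine=38 → close Dunmere (overflow 34)
  44÷1 = 44 each, +1 to first 0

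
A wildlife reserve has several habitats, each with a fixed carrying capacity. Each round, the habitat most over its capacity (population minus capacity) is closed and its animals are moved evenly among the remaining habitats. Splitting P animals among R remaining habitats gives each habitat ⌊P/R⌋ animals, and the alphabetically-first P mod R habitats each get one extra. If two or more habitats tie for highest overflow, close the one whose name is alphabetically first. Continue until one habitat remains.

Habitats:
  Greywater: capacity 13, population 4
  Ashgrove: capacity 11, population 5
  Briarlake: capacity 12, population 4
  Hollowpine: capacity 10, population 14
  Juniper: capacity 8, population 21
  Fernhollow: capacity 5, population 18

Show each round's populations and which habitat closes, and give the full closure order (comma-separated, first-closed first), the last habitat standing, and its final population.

Round 1: Ashgrove=5 Briarlake=4 Fernhollow=18 Greywater=4 Hollowpine=14 Juniper=21 → close Fernhollow (overflow 13)
  18÷5 = 3 each, +1 to first 3
Round 2: Ashgrove=9 Briarlake=8 Greywater=8 Hollowpine=17 Juniper=24 → close Juniper (overflow 16)
  24÷4 = 6 each, +1 to first 0
Round 3: Ashgrove=15 Briarlake=14 Greywater=14 Hollowpine=23 → close Hollowpine (overflow 13)
  23÷3 = 7 each, +1 to first 2
Round 4: Ashgrove=23 Briarlake=22 Greywater=21 → close Ashgrove (overflow 12)
  23÷2 = 11 each, +1 to first 1
Round 5: Briarlake=34 Greywater=32 → close Briarlake (overflow 22)
  34÷1 = 34 each, +1 to first 0

Closure order: Fernhollow, Juniper, Hollowpine, Ashgrove, Briarlake
Last habitat: Greywater with 66 animals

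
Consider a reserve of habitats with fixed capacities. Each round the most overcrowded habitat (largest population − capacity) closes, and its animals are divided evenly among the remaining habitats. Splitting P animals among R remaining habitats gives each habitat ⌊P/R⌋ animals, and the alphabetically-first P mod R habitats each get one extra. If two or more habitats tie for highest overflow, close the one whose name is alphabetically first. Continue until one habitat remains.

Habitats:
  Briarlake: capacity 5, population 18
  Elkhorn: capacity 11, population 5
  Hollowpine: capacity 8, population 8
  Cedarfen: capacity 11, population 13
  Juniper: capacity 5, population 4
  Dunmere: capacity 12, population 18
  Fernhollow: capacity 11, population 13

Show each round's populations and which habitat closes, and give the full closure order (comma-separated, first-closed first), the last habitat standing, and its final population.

Closure order: Briarlake, Dunmere, Cedarfen, Fernhollow, Hollowpine, Juniper
Last habitat: Elkhorn with 79 animals

Round 1: Briarlake=18 Cedarfen=13 Dunmere=18 Elkhorn=5 Fernhollow=13 Hollowpine=8 Juniper=4 → close Briarlake (overflow 13)
  18÷6 = 3 each, +1 to first 0
Round 2: Cedarfen=16 Dunmere=21 Elkhorn=8 Fernhollow=16 Hollowpine=11 Juniper=7 → close Dunmere (overflow 9)
  21÷5 = 4 each, +1 to first 1
Round 3: Cedarfen=21 Elkhorn=12 Fernhollow=20 Hollowpine=15 Juniper=11 → close Cedarfen (overflow 10)
  21÷4 = 5 each, +1 to first 1
Round 4: Elkhorn=18 Fernhollow=25 Hollowpine=20 Juniper=16 → close Fernhollow (overflow 14)
  25÷3 = 8 each, +1 to first 1
Round 5: Elkhorn=27 Hollowpine=28 Juniper=24 → close Hollowpine (overflow 20)
  28÷2 = 14 each, +1 to first 0
Round 6: Elkhorn=41 Juniper=38 → close Juniper (overflow 33)
  38÷1 = 38 each, +1 to first 0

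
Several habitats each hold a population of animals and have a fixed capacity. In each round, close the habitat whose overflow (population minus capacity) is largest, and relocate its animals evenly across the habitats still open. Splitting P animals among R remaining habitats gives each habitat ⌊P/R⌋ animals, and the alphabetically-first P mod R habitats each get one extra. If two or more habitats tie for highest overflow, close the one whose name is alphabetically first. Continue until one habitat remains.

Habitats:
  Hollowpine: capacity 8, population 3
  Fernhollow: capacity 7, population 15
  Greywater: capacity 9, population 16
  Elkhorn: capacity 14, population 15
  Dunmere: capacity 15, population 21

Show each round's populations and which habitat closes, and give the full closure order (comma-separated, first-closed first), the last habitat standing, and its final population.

Round 1: Dunmere=21 Elkhorn=15 Fernhollow=15 Greywater=16 Hollowpine=3 → close Fernhollow (overflow 8)
  15÷4 = 3 each, +1 to first 3
Round 2: Dunmere=25 Elkhorn=19 Greywater=20 Hollowpine=6 → close Greywater (overflow 11)
  20÷3 = 6 each, +1 to first 2
Round 3: Dunmere=32 Elkhorn=26 Hollowpine=12 → close Dunmere (overflow 17)
  32÷2 = 16 each, +1 to first 0
Round 4: Elkhorn=42 Hollowpine=28 → close Elkhorn (overflow 28)
  42÷1 = 42 each, +1 to first 0

Closure order: Fernhollow, Greywater, Dunmere, Elkhorn
Last habitat: Hollowpine with 70 animals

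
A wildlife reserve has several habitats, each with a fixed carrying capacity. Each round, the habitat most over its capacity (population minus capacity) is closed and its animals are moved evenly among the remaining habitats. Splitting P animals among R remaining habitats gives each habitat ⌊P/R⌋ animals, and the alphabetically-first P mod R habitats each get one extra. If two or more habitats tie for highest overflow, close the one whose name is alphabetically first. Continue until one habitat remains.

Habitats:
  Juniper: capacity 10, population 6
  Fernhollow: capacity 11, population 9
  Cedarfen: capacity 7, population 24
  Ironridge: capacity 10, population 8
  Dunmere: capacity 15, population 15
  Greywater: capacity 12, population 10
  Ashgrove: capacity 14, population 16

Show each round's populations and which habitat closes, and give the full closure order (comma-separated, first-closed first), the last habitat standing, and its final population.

Round 1: Ashgrove=16 Cedarfen=24 Dunmere=15 Fernhollow=9 Greywater=10 Ironridge=8 Juniper=6 → close Cedarfen (overflow 17)
  24÷6 = 4 each, +1 to first 0
Round 2: Ashgrove=20 Dunmere=19 Fernhollow=13 Greywater=14 Ironridge=12 Juniper=10 → close Ashgrove (overflow 6)
  20÷5 = 4 each, +1 to first 0
Round 3: Dunmere=23 Fernhollow=17 Greywater=18 Ironridge=16 Juniper=14 → close Dunmere (overflow 8)
  23÷4 = 5 each, +1 to first 3
Round 4: Fernhollow=23 Greywater=24 Ironridge=22 Juniper=19 → close Fernhollow (overflow 12)
  23÷3 = 7 each, +1 to first 2
Round 5: Greywater=32 Ironridge=30 Juniper=26 → close Greywater (overflow 20)
  32÷2 = 16 each, +1 to first 0
Round 6: Ironridge=46 Juniper=42 → close Ironridge (overflow 36)
  46÷1 = 46 each, +1 to first 0

Closure order: Cedarfen, Ashgrove, Dunmere, Fernhollow, Greywater, Ironridge
Last habitat: Juniper with 88 animals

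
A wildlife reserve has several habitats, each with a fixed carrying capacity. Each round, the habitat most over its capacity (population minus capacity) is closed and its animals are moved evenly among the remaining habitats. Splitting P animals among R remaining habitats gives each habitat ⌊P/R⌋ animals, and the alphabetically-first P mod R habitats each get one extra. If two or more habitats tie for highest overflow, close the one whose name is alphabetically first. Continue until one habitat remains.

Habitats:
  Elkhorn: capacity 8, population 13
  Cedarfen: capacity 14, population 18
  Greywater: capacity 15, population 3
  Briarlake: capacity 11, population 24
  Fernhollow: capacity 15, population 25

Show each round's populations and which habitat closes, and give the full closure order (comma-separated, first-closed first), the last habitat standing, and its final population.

Round 1: Briarlake=24 Cedarfen=18 Elkhorn=13 Fernhollow=25 Greywater=3 → close Briarlake (overflow 13)
  24÷4 = 6 each, +1 to first 0
Round 2: Cedarfen=24 Elkhorn=19 Fernhollow=31 Greywater=9 → close Fernhollow (overflow 16)
  31÷3 = 10 each, +1 to first 1
Round 3: Cedarfen=35 Elkhorn=29 Greywater=19 → close Cedarfen (overflow 21)
  35÷2 = 17 each, +1 to first 1
Round 4: Elkhorn=47 Greywater=36 → close Elkhorn (overflow 39)
  47÷1 = 47 each, +1 to first 0

Closure order: Briarlake, Fernhollow, Cedarfen, Elkhorn
Last habitat: Greywater with 83 animals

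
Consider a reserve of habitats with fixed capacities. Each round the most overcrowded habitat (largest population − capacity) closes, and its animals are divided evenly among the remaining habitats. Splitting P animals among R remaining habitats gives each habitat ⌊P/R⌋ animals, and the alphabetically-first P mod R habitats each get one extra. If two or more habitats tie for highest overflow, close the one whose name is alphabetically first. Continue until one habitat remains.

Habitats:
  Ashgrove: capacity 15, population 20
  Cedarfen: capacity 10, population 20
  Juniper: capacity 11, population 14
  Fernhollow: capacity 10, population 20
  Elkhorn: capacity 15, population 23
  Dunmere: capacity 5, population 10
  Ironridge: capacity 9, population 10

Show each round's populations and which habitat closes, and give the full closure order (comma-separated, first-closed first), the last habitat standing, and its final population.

Round 1: Ashgrove=20 Cedarfen=20 Dunmere=10 Elkhorn=23 Fernhollow=20 Ironridge=10 Juniper=14 → close Cedarfen (overflow 10)
  20÷6 = 3 each, +1 to first 2
Round 2: Ashgrove=24 Dunmere=14 Elkhorn=26 Fernhollow=23 Ironridge=13 Juniper=17 → close Fernhollow (overflow 13)
  23÷5 = 4 each, +1 to first 3
Round 3: Ashgrove=29 Dunmere=19 Elkhorn=31 Ironridge=17 Juniper=21 → close Elkhorn (overflow 16)
  31÷4 = 7 each, +1 to first 3
Round 4: Ashgrove=37 Dunmere=27 Ironridge=25 Juniper=28 → close Ashgrove (overflow 22)
  37÷3 = 12 each, +1 to first 1
Round 5: Dunmere=40 Ironridge=37 Juniper=40 → close Dunmere (overflow 35)
  40÷2 = 20 each, +1 to first 0
Round 6: Ironridge=57 Juniper=60 → close Juniper (overflow 49)
  60÷1 = 60 each, +1 to first 0

Closure order: Cedarfen, Fernhollow, Elkhorn, Ashgrove, Dunmere, Juniper
Last habitat: Ironridge with 117 animals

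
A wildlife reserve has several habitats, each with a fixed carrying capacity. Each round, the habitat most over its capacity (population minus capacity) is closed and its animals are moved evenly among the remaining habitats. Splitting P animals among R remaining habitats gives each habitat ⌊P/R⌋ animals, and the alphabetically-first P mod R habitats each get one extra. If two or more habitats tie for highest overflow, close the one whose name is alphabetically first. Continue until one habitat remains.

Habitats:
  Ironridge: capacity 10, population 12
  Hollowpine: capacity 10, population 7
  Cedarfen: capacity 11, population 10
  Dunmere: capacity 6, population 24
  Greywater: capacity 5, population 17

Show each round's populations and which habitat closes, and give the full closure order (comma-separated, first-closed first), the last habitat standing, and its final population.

Closure order: Dunmere, Greywater, Ironridge, Cedarfen
Last habitat: Hollowpine with 70 animals

Round 1: Cedarfen=10 Dunmere=24 Greywater=17 Hollowpine=7 Ironridge=12 → close Dunmere (overflow 18)
  24÷4 = 6 each, +1 to first 0
Round 2: Cedarfen=16 Greywater=23 Hollowpine=13 Ironridge=18 → close Greywater (overflow 18)
  23÷3 = 7 each, +1 to first 2
Round 3: Cedarfen=24 Hollowpine=21 Ironridge=25 → close Ironridge (overflow 15)
  25÷2 = 12 each, +1 to first 1
Round 4: Cedarfen=37 Hollowpine=33 → close Cedarfen (overflow 26)
  37÷1 = 37 each, +1 to first 0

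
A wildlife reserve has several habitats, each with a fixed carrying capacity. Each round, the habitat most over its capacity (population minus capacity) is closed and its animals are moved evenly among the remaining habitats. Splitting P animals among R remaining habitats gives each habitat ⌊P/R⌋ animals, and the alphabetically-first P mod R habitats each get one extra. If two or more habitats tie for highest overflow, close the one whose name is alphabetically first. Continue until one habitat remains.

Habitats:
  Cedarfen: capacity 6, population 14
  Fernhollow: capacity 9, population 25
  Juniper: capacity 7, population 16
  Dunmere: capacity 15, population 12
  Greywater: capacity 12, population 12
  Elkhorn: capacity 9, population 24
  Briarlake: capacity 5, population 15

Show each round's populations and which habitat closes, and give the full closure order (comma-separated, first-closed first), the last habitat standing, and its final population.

Closure order: Fernhollow, Elkhorn, Briarlake, Cedarfen, Juniper, Dunmere
Last habitat: Greywater with 118 animals

Round 1: Briarlake=15 Cedarfen=14 Dunmere=12 Elkhorn=24 Fernhollow=25 Greywater=12 Juniper=16 → close Fernhollow (overflow 16)
  25÷6 = 4 each, +1 to first 1
Round 2: Briarlake=20 Cedarfen=18 Dunmere=16 Elkhorn=28 Greywater=16 Juniper=20 → close Elkhorn (overflow 19)
  28÷5 = 5 each, +1 to first 3
Round 3: Briarlake=26 Cedarfen=24 Dunmere=22 Greywater=21 Juniper=25 → close Briarlake (overflow 21)
  26÷4 = 6 each, +1 to first 2
Round 4: Cedarfen=31 Dunmere=29 Greywater=27 Juniper=31 → close Cedarfen (overflow 25)
  31÷3 = 10 each, +1 to first 1
Round 5: Dunmere=40 Greywater=37 Juniper=41 → close Juniper (overflow 34)
  41÷2 = 20 each, +1 to first 1
Round 6: Dunmere=61 Greywater=57 → close Dunmere (overflow 46)
  61÷1 = 61 each, +1 to first 0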